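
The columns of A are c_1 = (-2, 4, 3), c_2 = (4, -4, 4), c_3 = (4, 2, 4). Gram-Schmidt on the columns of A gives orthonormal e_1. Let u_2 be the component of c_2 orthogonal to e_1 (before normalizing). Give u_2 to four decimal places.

c_1 = (-2, 4, 3); ‖c_1‖ = 5.3852, so e_1 = (-0.3714, 0.7428, 0.5571).
e_1·c_2 = (-0.3714)·4 + 0.7428·(-4) + 0.5571·4 = -2.2283.
u_2 = c_2 + 2.2283·e_1 = (3.1724, -2.3448, 5.2414).

u_2 = (3.1724, -2.3448, 5.2414)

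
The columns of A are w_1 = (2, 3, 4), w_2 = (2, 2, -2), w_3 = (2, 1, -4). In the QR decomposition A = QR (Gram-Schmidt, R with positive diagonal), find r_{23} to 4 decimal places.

e_1 = w_1/‖w_1‖ = (2, 3, 4)/5.3852 = (0.3714, 0.5571, 0.7428).
r_{12} = e_1·w_2 = 0.3714.
u_2 = w_2 − 0.3714·e_1 = (1.8621, 1.7931, -2.2759).
‖u_2‖ = 3.4441, so e_2 = (0.5406, 0.5206, -0.6608).
r_{23} = e_2·w_3 = 4.2451.

r_{23} = 4.2451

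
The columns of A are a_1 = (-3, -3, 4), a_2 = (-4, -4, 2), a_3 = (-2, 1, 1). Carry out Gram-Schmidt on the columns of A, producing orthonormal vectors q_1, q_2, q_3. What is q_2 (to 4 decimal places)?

q_2 = (-0.4851, -0.4851, -0.7276)

q_1 = a_1/‖a_1‖ = (-3, -3, 4)/5.8310 = (-0.5145, -0.5145, 0.6860).
r_{12} = q_1·a_2 = 5.4880.
u_2 = a_2 − 5.4880·q_1 = (-1.1765, -1.1765, -1.7647).
‖u_2‖ = 2.4254, so q_2 = (-0.4851, -0.4851, -0.7276).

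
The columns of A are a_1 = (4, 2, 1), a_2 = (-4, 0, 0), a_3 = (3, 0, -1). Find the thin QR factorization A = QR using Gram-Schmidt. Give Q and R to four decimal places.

q_1 = a_1/‖a_1‖ = (4, 2, 1)/4.5826 = (0.8729, 0.4364, 0.2182).
r_{12} = q_1·a_2 = -3.4915.
u_2 = a_2 + 3.4915·q_1 = (-0.9524, 1.5238, 0.7619).
‖u_2‖ = 1.9518, so q_2 = (-0.4880, 0.7807, 0.3904).
r_{13} = q_1·a_3 = 2.4004; r_{23} = q_2·a_3 = -1.8542.
u_3 = a_3 − 2.4004·q_1 + 1.8542·q_2 = (0.0000, 0.4000, -0.8000).
‖u_3‖ = 0.8944, so q_3 = (0.0000, 0.4472, -0.8944).

Q = [[0.8729, -0.4880, 0.0000], [0.4364, 0.7807, 0.4472], [0.2182, 0.3904, -0.8944]], R = [[4.5826, -3.4915, 2.4004], [0.0000, 1.9518, -1.8542], [0.0000, 0.0000, 0.8944]]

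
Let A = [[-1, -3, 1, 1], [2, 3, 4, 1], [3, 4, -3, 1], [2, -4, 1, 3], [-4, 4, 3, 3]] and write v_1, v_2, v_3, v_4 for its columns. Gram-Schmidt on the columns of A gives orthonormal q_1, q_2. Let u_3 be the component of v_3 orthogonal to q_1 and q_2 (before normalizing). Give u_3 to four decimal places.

v_1 = (-1, 2, 3, 2, -4); ‖v_1‖ = 5.8310, so q_1 = (-0.1715, 0.3430, 0.5145, 0.3430, -0.6860).
q_1·v_2 = (-0.1715)·(-3) + 0.3430·3 + 0.5145·4 + 0.3430·(-4) + (-0.6860)·4 = -0.5145.
u_2 = v_2 + 0.5145·q_1 = (-3.0882, 3.1765, 4.2647, -3.8235, 3.6471).
‖u_2‖ = 8.1077, so q_2 = (-0.3809, 0.3918, 0.5260, -0.4716, 0.4498).
q_1·v_3 = (-0.1715)·1 + 0.3430·4 + 0.5145·(-3) + 0.3430·1 + (-0.6860)·3 = -2.0580; q_2·v_3 = (-0.3809)·1 + 0.3918·4 + 0.5260·(-3) + (-0.4716)·1 + 0.4498·3 = 0.4861.
u_3 = v_3 + 2.0580·q_1 − 0.4861·q_2 = (0.8322, 4.5154, -2.1969, 1.9351, 1.3696).

u_3 = (0.8322, 4.5154, -2.1969, 1.9351, 1.3696)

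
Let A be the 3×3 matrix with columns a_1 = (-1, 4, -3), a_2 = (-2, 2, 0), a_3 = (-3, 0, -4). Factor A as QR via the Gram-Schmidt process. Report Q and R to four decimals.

Q = [[-0.1961, -0.7926, -0.5774], [0.7845, 0.2265, -0.5774], [-0.5883, 0.5661, -0.5774]], R = [[5.0990, 1.9612, 2.9417], [0.0000, 2.0381, 0.1132], [0.0000, 0.0000, 4.0415]]

q_1 = a_1/‖a_1‖ = (-1, 4, -3)/5.0990 = (-0.1961, 0.7845, -0.5883).
r_{12} = q_1·a_2 = 1.9612.
u_2 = a_2 − 1.9612·q_1 = (-1.6154, 0.4615, 1.1538).
‖u_2‖ = 2.0381, so q_2 = (-0.7926, 0.2265, 0.5661).
r_{13} = q_1·a_3 = 2.9417; r_{23} = q_2·a_3 = 0.1132.
u_3 = a_3 − 2.9417·q_1 − 0.1132·q_2 = (-2.3333, -2.3333, -2.3333).
‖u_3‖ = 4.0415, so q_3 = (-0.5774, -0.5774, -0.5774).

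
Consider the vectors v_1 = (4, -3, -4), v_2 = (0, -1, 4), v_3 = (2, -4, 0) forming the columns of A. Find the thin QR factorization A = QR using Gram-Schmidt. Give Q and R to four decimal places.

Q = [[0.6247, 0.3534, -0.6963], [-0.4685, -0.5437, -0.6963], [-0.6247, 0.7612, -0.1741]], R = [[6.4031, -2.0303, 3.1235], [0.0000, 3.5886, 2.8818], [0.0000, 0.0000, 1.3926]]

v_1 = (4, -3, -4); ‖v_1‖ = 6.4031, so e_1 = (0.6247, -0.4685, -0.6247).
e_1·v_2 = 0.6247·0 + (-0.4685)·(-1) + (-0.6247)·4 = -2.0303.
u_2 = v_2 + 2.0303·e_1 = (1.2683, -1.9512, 2.7317).
‖u_2‖ = 3.5886, so e_2 = (0.3534, -0.5437, 0.7612).
e_1·v_3 = 0.6247·2 + (-0.4685)·(-4) + (-0.6247)·0 = 3.1235; e_2·v_3 = 0.3534·2 + (-0.5437)·(-4) + 0.7612·0 = 2.8818.
u_3 = v_3 − 3.1235·e_1 − 2.8818·e_2 = (-0.9697, -0.9697, -0.2424).
‖u_3‖ = 1.3926, so e_3 = (-0.6963, -0.6963, -0.1741).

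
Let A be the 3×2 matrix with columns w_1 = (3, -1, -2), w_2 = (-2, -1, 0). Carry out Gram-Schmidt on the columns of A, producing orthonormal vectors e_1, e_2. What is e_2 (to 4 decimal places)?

e_2 = (-0.5179, -0.7570, -0.3984)

e_1 = w_1/‖w_1‖ = (3, -1, -2)/3.7417 = (0.8018, -0.2673, -0.5345).
r_{12} = e_1·w_2 = -1.3363.
u_2 = w_2 + 1.3363·e_1 = (-0.9286, -1.3571, -0.7143).
‖u_2‖ = 1.7928, so e_2 = (-0.5179, -0.7570, -0.3984).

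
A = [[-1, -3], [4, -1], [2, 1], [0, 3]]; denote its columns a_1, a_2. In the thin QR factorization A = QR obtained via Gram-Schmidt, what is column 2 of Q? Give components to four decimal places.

e_2 = (-0.6610, -0.2665, 0.2026, 0.6716)

a_1 = (-1, 4, 2, 0); ‖a_1‖ = 4.5826, so e_1 = (-0.2182, 0.8729, 0.4364, 0.0000).
e_1·a_2 = (-0.2182)·(-3) + 0.8729·(-1) + 0.4364·1 + 0.0000·3 = 0.2182.
u_2 = a_2 − 0.2182·e_1 = (-2.9524, -1.1905, 0.9048, 3.0000).
‖u_2‖ = 4.4668, so e_2 = (-0.6610, -0.2665, 0.2026, 0.6716).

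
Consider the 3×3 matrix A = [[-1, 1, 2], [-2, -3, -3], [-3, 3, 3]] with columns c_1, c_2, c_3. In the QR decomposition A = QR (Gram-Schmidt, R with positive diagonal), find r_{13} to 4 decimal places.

r_{13} = -1.3363

c_1 = (-1, -2, -3); ‖c_1‖ = 3.7417, so e_1 = (-0.2673, -0.5345, -0.8018).
r_{13} = e_1·c_3 = -1.3363.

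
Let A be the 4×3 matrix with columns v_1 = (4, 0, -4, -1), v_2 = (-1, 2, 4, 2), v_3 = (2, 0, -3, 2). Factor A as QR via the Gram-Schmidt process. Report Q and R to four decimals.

Q = [[0.6963, 0.5185, -0.1935], [0.0000, 0.6222, -0.1485], [-0.6963, 0.4148, -0.4129], [-0.1741, 0.4148, 0.8775]], R = [[5.7446, -3.8297, 3.1334], [0.0000, 3.2146, 0.6222], [0.0000, 0.0000, 2.6067]]

e_1 = v_1/‖v_1‖ = (4, 0, -4, -1)/5.7446 = (0.6963, 0.0000, -0.6963, -0.1741).
r_{12} = e_1·v_2 = -3.8297.
u_2 = v_2 + 3.8297·e_1 = (1.6667, 2.0000, 1.3333, 1.3333).
‖u_2‖ = 3.2146, so e_2 = (0.5185, 0.6222, 0.4148, 0.4148).
r_{13} = e_1·v_3 = 3.1334; r_{23} = e_2·v_3 = 0.6222.
u_3 = v_3 − 3.1334·e_1 − 0.6222·e_2 = (-0.5044, -0.3871, -1.0762, 2.2874).
‖u_3‖ = 2.6067, so e_3 = (-0.1935, -0.1485, -0.4129, 0.8775).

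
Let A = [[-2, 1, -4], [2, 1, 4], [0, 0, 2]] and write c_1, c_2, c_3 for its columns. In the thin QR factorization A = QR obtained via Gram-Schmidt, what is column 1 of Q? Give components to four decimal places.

e_1 = (-0.7071, 0.7071, 0.0000)

c_1 = (-2, 2, 0); ‖c_1‖ = 2.8284, so e_1 = (-0.7071, 0.7071, 0.0000).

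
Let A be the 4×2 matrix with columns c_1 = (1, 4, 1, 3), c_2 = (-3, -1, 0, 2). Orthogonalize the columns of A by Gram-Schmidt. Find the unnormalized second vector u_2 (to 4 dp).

u_2 = (-2.9630, -0.8519, 0.0370, 2.1111)

c_1 = (1, 4, 1, 3); ‖c_1‖ = 5.1962, so e_1 = (0.1925, 0.7698, 0.1925, 0.5774).
e_1·c_2 = 0.1925·(-3) + 0.7698·(-1) + 0.1925·0 + 0.5774·2 = -0.1925.
u_2 = c_2 + 0.1925·e_1 = (-2.9630, -0.8519, 0.0370, 2.1111).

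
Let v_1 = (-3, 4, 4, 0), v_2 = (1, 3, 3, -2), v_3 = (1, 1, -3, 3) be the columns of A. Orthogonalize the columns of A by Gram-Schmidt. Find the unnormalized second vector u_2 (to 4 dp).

v_1 = (-3, 4, 4, 0); ‖v_1‖ = 6.4031, so e_1 = (-0.4685, 0.6247, 0.6247, 0.0000).
e_1·v_2 = (-0.4685)·1 + 0.6247·3 + 0.6247·3 + 0.0000·(-2) = 3.2796.
u_2 = v_2 − 3.2796·e_1 = (2.5366, 0.9512, 0.9512, -2.0000).

u_2 = (2.5366, 0.9512, 0.9512, -2.0000)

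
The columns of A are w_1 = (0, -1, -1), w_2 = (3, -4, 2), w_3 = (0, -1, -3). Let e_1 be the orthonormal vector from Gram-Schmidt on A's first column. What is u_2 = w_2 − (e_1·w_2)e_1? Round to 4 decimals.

w_1 = (0, -1, -1); ‖w_1‖ = 1.4142, so e_1 = (0.0000, -0.7071, -0.7071).
e_1·w_2 = 0.0000·3 + (-0.7071)·(-4) + (-0.7071)·2 = 1.4142.
u_2 = w_2 − 1.4142·e_1 = (3.0000, -3.0000, 3.0000).

u_2 = (3.0000, -3.0000, 3.0000)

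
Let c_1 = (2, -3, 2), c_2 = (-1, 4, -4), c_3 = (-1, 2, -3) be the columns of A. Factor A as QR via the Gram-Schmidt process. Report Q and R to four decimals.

Q = [[0.4851, 0.7463, -0.4558], [-0.7276, 0.0553, -0.6838], [0.4851, -0.6633, -0.5698]], R = [[4.1231, -5.3358, -3.3955], [0.0000, 2.1282, 1.3543], [0.0000, 0.0000, 0.7977]]

c_1 = (2, -3, 2); ‖c_1‖ = 4.1231, so e_1 = (0.4851, -0.7276, 0.4851).
e_1·c_2 = 0.4851·(-1) + (-0.7276)·4 + 0.4851·(-4) = -5.3358.
u_2 = c_2 + 5.3358·e_1 = (1.5882, 0.1176, -1.4118).
‖u_2‖ = 2.1282, so e_2 = (0.7463, 0.0553, -0.6633).
e_1·c_3 = 0.4851·(-1) + (-0.7276)·2 + 0.4851·(-3) = -3.3955; e_2·c_3 = 0.7463·(-1) + 0.0553·2 + (-0.6633)·(-3) = 1.3543.
u_3 = c_3 + 3.3955·e_1 − 1.3543·e_2 = (-0.3636, -0.5455, -0.4545).
‖u_3‖ = 0.7977, so e_3 = (-0.4558, -0.6838, -0.5698).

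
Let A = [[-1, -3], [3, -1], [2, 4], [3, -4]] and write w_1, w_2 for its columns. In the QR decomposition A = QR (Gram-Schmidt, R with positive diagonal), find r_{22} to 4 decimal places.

r_{22} = 6.4268

w_1 = (-1, 3, 2, 3); ‖w_1‖ = 4.7958, so q_1 = (-0.2085, 0.6255, 0.4170, 0.6255).
q_1·w_2 = (-0.2085)·(-3) + 0.6255·(-1) + 0.4170·4 + 0.6255·(-4) = -0.8341.
u_2 = w_2 + 0.8341·q_1 = (-3.1739, -0.4783, 4.3478, -3.4783).
r_{22} = ‖u_2‖ = 6.4268.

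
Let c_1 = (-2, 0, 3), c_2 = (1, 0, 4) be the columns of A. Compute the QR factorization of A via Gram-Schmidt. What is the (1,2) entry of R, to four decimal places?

e_1 = c_1/‖c_1‖ = (-2, 0, 3)/3.6056 = (-0.5547, 0.0000, 0.8321).
r_{12} = e_1·c_2 = 2.7735.

r_{12} = 2.7735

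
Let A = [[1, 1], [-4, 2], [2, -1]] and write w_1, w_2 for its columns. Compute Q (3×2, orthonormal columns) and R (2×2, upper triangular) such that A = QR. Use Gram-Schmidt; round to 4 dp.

Q = [[0.2182, 0.9759], [-0.8729, 0.1952], [0.4364, -0.0976]], R = [[4.5826, -1.9640], [0.0000, 1.4639]]

w_1 = (1, -4, 2); ‖w_1‖ = 4.5826, so q_1 = (0.2182, -0.8729, 0.4364).
q_1·w_2 = 0.2182·1 + (-0.8729)·2 + 0.4364·(-1) = -1.9640.
u_2 = w_2 + 1.9640·q_1 = (1.4286, 0.2857, -0.1429).
‖u_2‖ = 1.4639, so q_2 = (0.9759, 0.1952, -0.0976).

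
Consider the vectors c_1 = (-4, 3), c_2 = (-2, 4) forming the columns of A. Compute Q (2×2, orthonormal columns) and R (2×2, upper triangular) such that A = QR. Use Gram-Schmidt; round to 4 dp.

Q = [[-0.8000, 0.6000], [0.6000, 0.8000]], R = [[5.0000, 4.0000], [0.0000, 2.0000]]

c_1 = (-4, 3); ‖c_1‖ = 5.0000, so q_1 = (-0.8000, 0.6000).
q_1·c_2 = (-0.8000)·(-2) + 0.6000·4 = 4.0000.
u_2 = c_2 − 4.0000·q_1 = (1.2000, 1.6000).
‖u_2‖ = 2.0000, so q_2 = (0.6000, 0.8000).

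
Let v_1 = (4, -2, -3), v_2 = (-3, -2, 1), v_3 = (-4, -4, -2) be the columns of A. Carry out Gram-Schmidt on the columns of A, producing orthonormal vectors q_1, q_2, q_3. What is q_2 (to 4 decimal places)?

q_1 = v_1/‖v_1‖ = (4, -2, -3)/5.3852 = (0.7428, -0.3714, -0.5571).
r_{12} = q_1·v_2 = -2.0426.
u_2 = v_2 + 2.0426·q_1 = (-1.4828, -2.7586, -0.1379).
‖u_2‖ = 3.1349, so q_2 = (-0.4730, -0.8800, -0.0440).

q_2 = (-0.4730, -0.8800, -0.0440)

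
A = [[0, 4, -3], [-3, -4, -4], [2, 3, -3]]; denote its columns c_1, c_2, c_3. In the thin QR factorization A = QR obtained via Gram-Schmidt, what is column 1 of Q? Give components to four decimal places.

c_1 = (0, -3, 2); ‖c_1‖ = 3.6056, so q_1 = (0.0000, -0.8321, 0.5547).

q_1 = (0.0000, -0.8321, 0.5547)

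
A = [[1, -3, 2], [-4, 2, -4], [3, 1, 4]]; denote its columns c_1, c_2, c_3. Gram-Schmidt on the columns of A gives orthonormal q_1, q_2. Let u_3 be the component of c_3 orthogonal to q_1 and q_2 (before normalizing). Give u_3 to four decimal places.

u_3 = (0.6667, 0.6667, 0.6667)

q_1 = c_1/‖c_1‖ = (1, -4, 3)/5.0990 = (0.1961, -0.7845, 0.5883).
r_{12} = q_1·c_2 = -1.5689.
u_2 = c_2 + 1.5689·q_1 = (-2.6923, 0.7692, 1.9231).
‖u_2‖ = 3.3968, so q_2 = (-0.7926, 0.2265, 0.5661).
r_{13} = q_1·c_3 = 5.8835; r_{23} = q_2·c_3 = -0.2265.
u_3 = c_3 − 5.8835·q_1 + 0.2265·q_2 = (0.6667, 0.6667, 0.6667).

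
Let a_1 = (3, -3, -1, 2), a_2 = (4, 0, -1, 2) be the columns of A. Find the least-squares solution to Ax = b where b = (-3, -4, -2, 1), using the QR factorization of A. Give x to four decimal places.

a_1 = (3, -3, -1, 2); ‖a_1‖ = 4.7958, so q_1 = (0.6255, -0.6255, -0.2085, 0.4170).
q_1·a_2 = 0.6255·4 + (-0.6255)·0 + (-0.2085)·(-1) + 0.4170·2 = 3.5447.
u_2 = a_2 − 3.5447·q_1 = (1.7826, 2.2174, -0.2609, 0.5217).
‖u_2‖ = 2.9043, so q_2 = (0.6138, 0.7635, -0.0898, 0.1796).
Qᵀb = (1.4596, -4.5361).
Back-substitute: x_2 = -4.5361/2.9043 = -1.5619.
x_1 = (1.4596 − 3.5447·(-1.5619))/4.7958 = 1.4588.

x = (1.4588, -1.5619)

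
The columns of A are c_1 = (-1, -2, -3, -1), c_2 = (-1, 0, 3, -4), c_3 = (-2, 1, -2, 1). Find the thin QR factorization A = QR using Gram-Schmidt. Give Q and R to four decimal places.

q_1 = c_1/‖c_1‖ = (-1, -2, -3, -1)/3.8730 = (-0.2582, -0.5164, -0.7746, -0.2582).
r_{12} = q_1·c_2 = -1.0328.
u_2 = c_2 + 1.0328·q_1 = (-1.2667, -0.5333, 2.2000, -4.2667).
‖u_2‖ = 4.9933, so q_2 = (-0.2537, -0.1068, 0.4406, -0.8545).
r_{13} = q_1·c_3 = 1.2910; r_{23} = q_2·c_3 = -1.3351.
u_3 = c_3 − 1.2910·q_1 + 1.3351·q_2 = (-2.0053, 1.5241, -0.4118, 0.1925).
‖u_3‖ = 2.5595, so q_3 = (-0.7835, 0.5955, -0.1609, 0.0752).

Q = [[-0.2582, -0.2537, -0.7835], [-0.5164, -0.1068, 0.5955], [-0.7746, 0.4406, -0.1609], [-0.2582, -0.8545, 0.0752]], R = [[3.8730, -1.0328, 1.2910], [0.0000, 4.9933, -1.3351], [0.0000, 0.0000, 2.5595]]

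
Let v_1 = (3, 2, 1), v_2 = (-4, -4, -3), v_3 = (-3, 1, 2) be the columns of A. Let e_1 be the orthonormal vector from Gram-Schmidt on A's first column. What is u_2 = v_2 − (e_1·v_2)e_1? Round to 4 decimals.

u_2 = (0.9286, -0.7143, -1.3571)

e_1 = v_1/‖v_1‖ = (3, 2, 1)/3.7417 = (0.8018, 0.5345, 0.2673).
r_{12} = e_1·v_2 = -6.1470.
u_2 = v_2 + 6.1470·e_1 = (0.9286, -0.7143, -1.3571).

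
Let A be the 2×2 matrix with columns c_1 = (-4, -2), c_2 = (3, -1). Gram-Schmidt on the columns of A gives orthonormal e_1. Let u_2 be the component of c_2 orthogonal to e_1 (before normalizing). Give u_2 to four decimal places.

c_1 = (-4, -2); ‖c_1‖ = 4.4721, so e_1 = (-0.8944, -0.4472).
e_1·c_2 = (-0.8944)·3 + (-0.4472)·(-1) = -2.2361.
u_2 = c_2 + 2.2361·e_1 = (1.0000, -2.0000).

u_2 = (1.0000, -2.0000)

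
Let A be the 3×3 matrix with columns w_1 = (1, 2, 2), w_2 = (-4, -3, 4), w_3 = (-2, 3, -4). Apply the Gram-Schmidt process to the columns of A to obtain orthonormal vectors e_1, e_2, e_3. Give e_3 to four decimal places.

e_3 = (-0.7328, 0.6281, -0.2617)

w_1 = (1, 2, 2); ‖w_1‖ = 3.0000, so e_1 = (0.3333, 0.6667, 0.6667).
e_1·w_2 = 0.3333·(-4) + 0.6667·(-3) + 0.6667·4 = -0.6667.
u_2 = w_2 + 0.6667·e_1 = (-3.7778, -2.5556, 4.4444).
‖u_2‖ = 6.3683, so e_2 = (-0.5932, -0.4013, 0.6979).
e_1·w_3 = 0.3333·(-2) + 0.6667·3 + 0.6667·(-4) = -1.3333; e_2·w_3 = (-0.5932)·(-2) + (-0.4013)·3 + 0.6979·(-4) = -2.8090.
u_3 = w_3 + 1.3333·e_1 + 2.8090·e_2 = (-3.2219, 2.7616, -1.1507).
‖u_3‖ = 4.3968, so e_3 = (-0.7328, 0.6281, -0.2617).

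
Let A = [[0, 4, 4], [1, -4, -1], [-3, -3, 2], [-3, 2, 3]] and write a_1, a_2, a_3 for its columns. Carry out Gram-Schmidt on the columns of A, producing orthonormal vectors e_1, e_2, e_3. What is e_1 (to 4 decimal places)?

e_1 = (0.0000, 0.2294, -0.6882, -0.6882)

e_1 = a_1/‖a_1‖ = (0, 1, -3, -3)/4.3589 = (0.0000, 0.2294, -0.6882, -0.6882).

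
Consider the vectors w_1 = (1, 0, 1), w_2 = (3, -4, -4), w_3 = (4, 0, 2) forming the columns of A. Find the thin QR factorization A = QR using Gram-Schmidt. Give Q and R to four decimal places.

w_1 = (1, 0, 1); ‖w_1‖ = 1.4142, so q_1 = (0.7071, 0.0000, 0.7071).
q_1·w_2 = 0.7071·3 + 0.0000·(-4) + 0.7071·(-4) = -0.7071.
u_2 = w_2 + 0.7071·q_1 = (3.5000, -4.0000, -3.5000).
‖u_2‖ = 6.3640, so q_2 = (0.5500, -0.6285, -0.5500).
q_1·w_3 = 0.7071·4 + 0.0000·0 + 0.7071·2 = 4.2426; q_2·w_3 = 0.5500·4 + (-0.6285)·0 + (-0.5500)·2 = 1.0999.
u_3 = w_3 − 4.2426·q_1 − 1.0999·q_2 = (0.3951, 0.6914, -0.3951).
‖u_3‖ = 0.8889, so q_3 = (0.4444, 0.7778, -0.4444).

Q = [[0.7071, 0.5500, 0.4444], [0.0000, -0.6285, 0.7778], [0.7071, -0.5500, -0.4444]], R = [[1.4142, -0.7071, 4.2426], [0.0000, 6.3640, 1.0999], [0.0000, 0.0000, 0.8889]]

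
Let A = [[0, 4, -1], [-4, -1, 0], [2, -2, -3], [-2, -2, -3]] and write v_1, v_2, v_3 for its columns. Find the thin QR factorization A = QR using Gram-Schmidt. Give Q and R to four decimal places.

v_1 = (0, -4, 2, -2); ‖v_1‖ = 4.8990, so q_1 = (0.0000, -0.8165, 0.4082, -0.4082).
q_1·v_2 = 0.0000·4 + (-0.8165)·(-1) + 0.4082·(-2) + (-0.4082)·(-2) = 0.8165.
u_2 = v_2 − 0.8165·q_1 = (4.0000, -0.3333, -2.3333, -1.6667).
‖u_2‖ = 4.9329, so q_2 = (0.8109, -0.0676, -0.4730, -0.3379).
q_1·v_3 = 0.0000·(-1) + (-0.8165)·0 + 0.4082·(-3) + (-0.4082)·(-3) = 0.0000; q_2·v_3 = 0.8109·(-1) + (-0.0676)·0 + (-0.4730)·(-3) + (-0.3379)·(-3) = 1.6218.
u_3 = v_3 − 0.0000·q_1 − 1.6218·q_2 = (-2.3151, 0.1096, -2.2329, -2.4521).
‖u_3‖ = 4.0460, so q_3 = (-0.5722, 0.0271, -0.5519, -0.6060).

Q = [[0.0000, 0.8109, -0.5722], [-0.8165, -0.0676, 0.0271], [0.4082, -0.4730, -0.5519], [-0.4082, -0.3379, -0.6060]], R = [[4.8990, 0.8165, 0.0000], [0.0000, 4.9329, 1.6218], [0.0000, 0.0000, 4.0460]]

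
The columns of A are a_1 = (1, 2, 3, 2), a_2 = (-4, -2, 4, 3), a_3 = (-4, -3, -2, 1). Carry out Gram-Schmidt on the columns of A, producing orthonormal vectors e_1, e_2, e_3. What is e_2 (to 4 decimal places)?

e_2 = (-0.7254, -0.4954, 0.3715, 0.3008)

a_1 = (1, 2, 3, 2); ‖a_1‖ = 4.2426, so e_1 = (0.2357, 0.4714, 0.7071, 0.4714).
e_1·a_2 = 0.2357·(-4) + 0.4714·(-2) + 0.7071·4 + 0.4714·3 = 2.3570.
u_2 = a_2 − 2.3570·e_1 = (-4.5556, -3.1111, 2.3333, 1.8889).
‖u_2‖ = 6.2805, so e_2 = (-0.7254, -0.4954, 0.3715, 0.3008).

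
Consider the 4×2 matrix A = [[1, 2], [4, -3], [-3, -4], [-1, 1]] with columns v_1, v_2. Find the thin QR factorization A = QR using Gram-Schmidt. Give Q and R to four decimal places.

Q = [[0.1925, 0.3586], [0.7698, -0.5751], [-0.5774, -0.7104], [-0.1925, 0.1895]], R = [[5.1962, 0.1925], [0.0000, 5.4738]]

v_1 = (1, 4, -3, -1); ‖v_1‖ = 5.1962, so e_1 = (0.1925, 0.7698, -0.5774, -0.1925).
e_1·v_2 = 0.1925·2 + 0.7698·(-3) + (-0.5774)·(-4) + (-0.1925)·1 = 0.1925.
u_2 = v_2 − 0.1925·e_1 = (1.9630, -3.1481, -3.8889, 1.0370).
‖u_2‖ = 5.4738, so e_2 = (0.3586, -0.5751, -0.7104, 0.1895).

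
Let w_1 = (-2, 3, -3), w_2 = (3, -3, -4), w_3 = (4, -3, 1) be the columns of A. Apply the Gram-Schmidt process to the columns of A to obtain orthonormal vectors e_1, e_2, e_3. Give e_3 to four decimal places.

e_3 = (0.7725, 0.6254, 0.1104)

w_1 = (-2, 3, -3); ‖w_1‖ = 4.6904, so e_1 = (-0.4264, 0.6396, -0.6396).
e_1·w_2 = (-0.4264)·3 + 0.6396·(-3) + (-0.6396)·(-4) = -0.6396.
u_2 = w_2 + 0.6396·e_1 = (2.7273, -2.5909, -4.4091).
‖u_2‖ = 5.7958, so e_2 = (0.4706, -0.4470, -0.7607).
e_1·w_3 = (-0.4264)·4 + 0.6396·(-3) + (-0.6396)·1 = -4.2640; e_2·w_3 = 0.4706·4 + (-0.4470)·(-3) + (-0.7607)·1 = 2.4626.
u_3 = w_3 + 4.2640·e_1 − 2.4626·e_2 = (1.0230, 0.8281, 0.1461).
‖u_3‖ = 1.3243, so e_3 = (0.7725, 0.6254, 0.1104).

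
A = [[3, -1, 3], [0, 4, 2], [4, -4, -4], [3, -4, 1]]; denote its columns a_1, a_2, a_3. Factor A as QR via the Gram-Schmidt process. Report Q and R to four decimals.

Q = [[0.5145, 0.3811, 0.4886], [0.0000, 0.8784, -0.1259], [0.6860, -0.0775, -0.7218], [0.5145, -0.2777, 0.4737]], R = [[5.8310, -5.3165, -0.6860], [0.0000, 4.5536, 2.9324], [0.0000, 0.0000, 4.5750]]

a_1 = (3, 0, 4, 3); ‖a_1‖ = 5.8310, so q_1 = (0.5145, 0.0000, 0.6860, 0.5145).
q_1·a_2 = 0.5145·(-1) + 0.0000·4 + 0.6860·(-4) + 0.5145·(-4) = -5.3165.
u_2 = a_2 + 5.3165·q_1 = (1.7353, 4.0000, -0.3529, -1.2647).
‖u_2‖ = 4.5536, so q_2 = (0.3811, 0.8784, -0.0775, -0.2777).
q_1·a_3 = 0.5145·3 + 0.0000·2 + 0.6860·(-4) + 0.5145·1 = -0.6860; q_2·a_3 = 0.3811·3 + 0.8784·2 + (-0.0775)·(-4) + (-0.2777)·1 = 2.9324.
u_3 = a_3 + 0.6860·q_1 − 2.9324·q_2 = (2.2355, -0.5759, -3.3021, 2.1674).
‖u_3‖ = 4.5750, so q_3 = (0.4886, -0.1259, -0.7218, 0.4737).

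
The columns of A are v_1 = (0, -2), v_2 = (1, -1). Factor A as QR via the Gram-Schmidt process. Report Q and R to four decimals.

q_1 = v_1/‖v_1‖ = (0, -2)/2.0000 = (0.0000, -1.0000).
r_{12} = q_1·v_2 = 1.0000.
u_2 = v_2 − 1.0000·q_1 = (1.0000, 0.0000).
‖u_2‖ = 1.0000, so q_2 = (1.0000, 0.0000).

Q = [[0.0000, 1.0000], [-1.0000, 0.0000]], R = [[2.0000, 1.0000], [0.0000, 1.0000]]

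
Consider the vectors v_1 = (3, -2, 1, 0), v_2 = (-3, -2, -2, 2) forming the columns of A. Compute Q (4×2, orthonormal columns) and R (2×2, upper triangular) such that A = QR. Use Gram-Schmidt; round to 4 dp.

q_1 = v_1/‖v_1‖ = (3, -2, 1, 0)/3.7417 = (0.8018, -0.5345, 0.2673, 0.0000).
r_{12} = q_1·v_2 = -1.8708.
u_2 = v_2 + 1.8708·q_1 = (-1.5000, -3.0000, -1.5000, 2.0000).
‖u_2‖ = 4.1833, so q_2 = (-0.3586, -0.7171, -0.3586, 0.4781).

Q = [[0.8018, -0.3586], [-0.5345, -0.7171], [0.2673, -0.3586], [0.0000, 0.4781]], R = [[3.7417, -1.8708], [0.0000, 4.1833]]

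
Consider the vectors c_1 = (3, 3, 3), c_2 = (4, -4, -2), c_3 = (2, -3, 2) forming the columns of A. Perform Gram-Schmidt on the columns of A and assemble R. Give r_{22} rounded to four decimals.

r_{22} = 5.8878

q_1 = c_1/‖c_1‖ = (3, 3, 3)/5.1962 = (0.5774, 0.5774, 0.5774).
r_{12} = q_1·c_2 = -1.1547.
u_2 = c_2 + 1.1547·q_1 = (4.6667, -3.3333, -1.3333).
r_{22} = ‖u_2‖ = 5.8878.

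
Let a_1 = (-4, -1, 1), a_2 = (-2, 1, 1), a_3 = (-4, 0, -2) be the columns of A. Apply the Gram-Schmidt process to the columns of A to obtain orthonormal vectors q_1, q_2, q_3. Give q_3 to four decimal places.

a_1 = (-4, -1, 1); ‖a_1‖ = 4.2426, so q_1 = (-0.9428, -0.2357, 0.2357).
q_1·a_2 = (-0.9428)·(-2) + (-0.2357)·1 + 0.2357·1 = 1.8856.
u_2 = a_2 − 1.8856·q_1 = (-0.2222, 1.4444, 0.5556).
‖u_2‖ = 1.5635, so q_2 = (-0.1421, 0.9239, 0.3553).
q_1·a_3 = (-0.9428)·(-4) + (-0.2357)·0 + 0.2357·(-2) = 3.2998; q_2·a_3 = (-0.1421)·(-4) + 0.9239·0 + 0.3553·(-2) = -0.1421.
u_3 = a_3 − 3.2998·q_1 + 0.1421·q_2 = (-0.9091, 0.9091, -2.7273).
‖u_3‖ = 3.0151, so q_3 = (-0.3015, 0.3015, -0.9045).

q_3 = (-0.3015, 0.3015, -0.9045)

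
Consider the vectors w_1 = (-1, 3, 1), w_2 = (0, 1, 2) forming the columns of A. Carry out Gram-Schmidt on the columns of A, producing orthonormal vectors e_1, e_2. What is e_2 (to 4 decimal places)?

e_1 = w_1/‖w_1‖ = (-1, 3, 1)/3.3166 = (-0.3015, 0.9045, 0.3015).
r_{12} = e_1·w_2 = 1.5076.
u_2 = w_2 − 1.5076·e_1 = (0.4545, -0.3636, 1.5455).
‖u_2‖ = 1.6514, so e_2 = (0.2752, -0.2202, 0.9358).

e_2 = (0.2752, -0.2202, 0.9358)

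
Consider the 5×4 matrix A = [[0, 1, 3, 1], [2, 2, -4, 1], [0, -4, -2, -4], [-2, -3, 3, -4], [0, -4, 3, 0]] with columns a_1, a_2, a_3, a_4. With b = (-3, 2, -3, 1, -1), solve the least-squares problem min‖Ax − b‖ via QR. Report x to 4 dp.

q_1 = a_1/‖a_1‖ = (0, 2, 0, -2, 0)/2.8284 = (0.0000, 0.7071, 0.0000, -0.7071, 0.0000).
r_{12} = q_1·a_2 = 3.5355.
u_2 = a_2 − 3.5355·q_1 = (1.0000, -0.5000, -4.0000, -0.5000, -4.0000).
‖u_2‖ = 5.7879, so q_2 = (0.1728, -0.0864, -0.6911, -0.0864, -0.6911).
r_{13} = q_1·a_3 = -4.9497; r_{23} = q_2·a_3 = -0.0864.
u_3 = a_3 + 4.9497·q_1 + 0.0864·q_2 = (3.0149, -0.5075, -2.0597, -0.5075, 2.9403).
‖u_3‖ = 4.7426, so q_3 = (0.6357, -0.1070, -0.4343, -0.1070, 0.6200).
r_{14} = q_1·a_4 = 3.5355; r_{24} = q_2·a_4 = 3.1963; r_{34} = q_3·a_4 = 2.6939.
u_4 = a_4 − 3.5355·q_1 − 3.1963·q_2 − 2.6939·q_3 = (-1.2648, -0.9356, -0.6211, -0.9356, 0.5388).
‖u_4‖ = 2.0066, so q_4 = (-0.6303, -0.4663, -0.3095, -0.4663, 0.2685).
Qᵀb = (0.7071, 1.9869, -1.5452, 1.1521).
Back-substitute: x_4 = 1.1521/2.0066 = 0.5742.
x_3 = (-1.5452 − 2.6939·0.5742)/4.7426 = -0.6519.
x_2 = (1.9869 + 0.0864·(-0.6519) − 3.1963·0.5742)/5.7879 = 0.0165.
x_1 = (0.7071 − 3.5355·0.0165 + 4.9497·(-0.6519) − 3.5355·0.5742)/2.8284 = -1.6292.

x = (-1.6292, 0.0165, -0.6519, 0.5742)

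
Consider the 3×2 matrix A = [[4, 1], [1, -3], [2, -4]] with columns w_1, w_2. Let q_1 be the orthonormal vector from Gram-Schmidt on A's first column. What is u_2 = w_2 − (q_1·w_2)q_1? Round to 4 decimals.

u_2 = (2.3333, -2.6667, -3.3333)

w_1 = (4, 1, 2); ‖w_1‖ = 4.5826, so q_1 = (0.8729, 0.2182, 0.4364).
q_1·w_2 = 0.8729·1 + 0.2182·(-3) + 0.4364·(-4) = -1.5275.
u_2 = w_2 + 1.5275·q_1 = (2.3333, -2.6667, -3.3333).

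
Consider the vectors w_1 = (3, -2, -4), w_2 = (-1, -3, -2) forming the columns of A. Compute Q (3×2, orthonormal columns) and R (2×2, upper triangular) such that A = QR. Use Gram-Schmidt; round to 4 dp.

w_1 = (3, -2, -4); ‖w_1‖ = 5.3852, so q_1 = (0.5571, -0.3714, -0.7428).
q_1·w_2 = 0.5571·(-1) + (-0.3714)·(-3) + (-0.7428)·(-2) = 2.0426.
u_2 = w_2 − 2.0426·q_1 = (-2.1379, -2.2414, -0.4828).
‖u_2‖ = 3.1349, so q_2 = (-0.6820, -0.7150, -0.1540).

Q = [[0.5571, -0.6820], [-0.3714, -0.7150], [-0.7428, -0.1540]], R = [[5.3852, 2.0426], [0.0000, 3.1349]]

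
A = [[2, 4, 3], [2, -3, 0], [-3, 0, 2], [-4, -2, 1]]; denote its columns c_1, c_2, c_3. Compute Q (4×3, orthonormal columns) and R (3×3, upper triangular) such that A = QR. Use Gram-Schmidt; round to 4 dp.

Q = [[0.3482, 0.6660, 0.6034], [0.3482, -0.7076, 0.6109], [-0.5222, 0.1784, 0.4223], [-0.6963, -0.1546, 0.2904]], R = [[5.7446, 1.7408, -0.6963], [0.0000, 5.0960, 2.2002], [0.0000, 0.0000, 2.9452]]

e_1 = c_1/‖c_1‖ = (2, 2, -3, -4)/5.7446 = (0.3482, 0.3482, -0.5222, -0.6963).
r_{12} = e_1·c_2 = 1.7408.
u_2 = c_2 − 1.7408·e_1 = (3.3939, -3.6061, 0.9091, -0.7879).
‖u_2‖ = 5.0960, so e_2 = (0.6660, -0.7076, 0.1784, -0.1546).
r_{13} = e_1·c_3 = -0.6963; r_{23} = e_2·c_3 = 2.2002.
u_3 = c_3 + 0.6963·e_1 − 2.2002·e_2 = (1.7771, 1.7993, 1.2439, 0.8553).
‖u_3‖ = 2.9452, so e_3 = (0.6034, 0.6109, 0.4223, 0.2904).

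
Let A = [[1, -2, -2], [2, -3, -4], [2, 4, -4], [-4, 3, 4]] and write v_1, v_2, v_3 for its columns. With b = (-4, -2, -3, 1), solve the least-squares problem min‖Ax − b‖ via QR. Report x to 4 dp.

v_1 = (1, 2, 2, -4); ‖v_1‖ = 5.0000, so e_1 = (0.2000, 0.4000, 0.4000, -0.8000).
e_1·v_2 = 0.2000·(-2) + 0.4000·(-3) + 0.4000·4 + (-0.8000)·3 = -2.4000.
u_2 = v_2 + 2.4000·e_1 = (-1.5200, -2.0400, 4.9600, 1.0800).
‖u_2‖ = 5.6780, so e_2 = (-0.2677, -0.3593, 0.8735, 0.1902).
e_1·v_3 = 0.2000·(-2) + 0.4000·(-4) + 0.4000·(-4) + (-0.8000)·4 = -6.8000; e_2·v_3 = (-0.2677)·(-2) + (-0.3593)·(-4) + 0.8735·(-4) + 0.1902·4 = -0.7608.
u_3 = v_3 + 6.8000·e_1 + 0.7608·e_2 = (-0.8437, -1.5533, -0.6154, -1.2953).
‖u_3‖ = 2.2762, so e_3 = (-0.3706, -0.6824, -0.2704, -0.5691).
Qᵀb = (-3.6000, -0.6411, 3.0895).
Back-substitute: x_3 = 3.0895/2.2762 = 1.3573.
x_2 = (-0.6411 + 0.7608·1.3573)/5.6780 = 0.0690.
x_1 = (-3.6000 + 2.4000·0.0690 + 6.8000·1.3573)/5.0000 = 1.1590.

x = (1.1590, 0.0690, 1.3573)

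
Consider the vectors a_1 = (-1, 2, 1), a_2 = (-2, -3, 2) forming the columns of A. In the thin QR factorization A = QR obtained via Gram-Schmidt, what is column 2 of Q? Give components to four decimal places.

e_2 = (-0.5774, -0.5774, 0.5774)

a_1 = (-1, 2, 1); ‖a_1‖ = 2.4495, so e_1 = (-0.4082, 0.8165, 0.4082).
e_1·a_2 = (-0.4082)·(-2) + 0.8165·(-3) + 0.4082·2 = -0.8165.
u_2 = a_2 + 0.8165·e_1 = (-2.3333, -2.3333, 2.3333).
‖u_2‖ = 4.0415, so e_2 = (-0.5774, -0.5774, 0.5774).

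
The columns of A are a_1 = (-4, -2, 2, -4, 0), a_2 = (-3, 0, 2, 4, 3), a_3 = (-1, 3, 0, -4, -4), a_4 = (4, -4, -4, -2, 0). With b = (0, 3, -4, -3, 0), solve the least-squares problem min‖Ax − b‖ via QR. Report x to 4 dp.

a_1 = (-4, -2, 2, -4, 0); ‖a_1‖ = 6.3246, so q_1 = (-0.6325, -0.3162, 0.3162, -0.6325, 0.0000).
q_1·a_2 = (-0.6325)·(-3) + (-0.3162)·0 + 0.3162·2 + (-0.6325)·4 + 0.0000·3 = 0.0000.
u_2 = a_2 + 0.0000·q_1 = (-3.0000, 0.0000, 2.0000, 4.0000, 3.0000).
‖u_2‖ = 6.1644, so q_2 = (-0.4867, 0.0000, 0.3244, 0.6489, 0.4867).
q_1·a_3 = (-0.6325)·(-1) + (-0.3162)·3 + 0.3162·0 + (-0.6325)·(-4) + 0.0000·(-4) = 2.2136; q_2·a_3 = (-0.4867)·(-1) + 0.0000·3 + 0.3244·0 + 0.6489·(-4) + 0.4867·(-4) = -4.0555.
u_3 = a_3 − 2.2136·q_1 + 4.0555·q_2 = (-1.5737, 3.7000, 0.6158, 0.0316, -2.0263).
‖u_3‖ = 4.5445, so q_3 = (-0.3463, 0.8142, 0.1355, 0.0069, -0.4459).
q_1·a_4 = (-0.6325)·4 + (-0.3162)·(-4) + 0.3162·(-4) + (-0.6325)·(-2) + 0.0000·0 = -1.2649; q_2·a_4 = (-0.4867)·4 + 0.0000·(-4) + 0.3244·(-4) + 0.6489·(-2) + 0.4867·0 = -4.5422; q_3·a_4 = (-0.3463)·4 + 0.8142·(-4) + 0.1355·(-4) + 0.0069·(-2) + (-0.4459)·0 = -5.1977.
u_4 = a_4 + 1.2649·q_1 + 4.5422·q_2 + 5.1977·q_3 = (-0.8104, -0.1682, -1.4220, 0.1835, -0.1070).
‖u_4‖ = 1.6590, so q_4 = (-0.4885, -0.1014, -0.8572, 0.1106, -0.0645).
Qᵀb = (-0.3162, -3.2444, 1.8797, 2.7927).
Back-substitute: x_4 = 2.7927/1.6590 = 1.6833.
x_3 = (1.8797 + 5.1977·1.6833)/4.5445 = 2.3389.
x_2 = (-3.2444 + 4.0555·2.3389 + 4.5422·1.6833)/6.1644 = 2.2528.
x_1 = (-0.3162 + 0.0000·2.2528 − 2.2136·2.3389 + 1.2649·1.6833)/6.3246 = -0.5319.

x = (-0.5319, 2.2528, 2.3389, 1.6833)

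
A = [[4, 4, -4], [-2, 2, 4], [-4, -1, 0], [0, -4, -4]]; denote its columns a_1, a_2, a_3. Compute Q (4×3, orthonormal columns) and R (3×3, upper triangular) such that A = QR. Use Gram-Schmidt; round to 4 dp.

Q = [[0.6667, 0.4065, -0.6033], [-0.3333, 0.5284, 0.1912], [-0.6667, 0.1423, -0.6990], [0.0000, -0.7317, -0.3330]], R = [[6.0000, 2.6667, -4.0000], [0.0000, 5.4671, 3.4144], [0.0000, 0.0000, 4.5102]]

a_1 = (4, -2, -4, 0); ‖a_1‖ = 6.0000, so q_1 = (0.6667, -0.3333, -0.6667, 0.0000).
q_1·a_2 = 0.6667·4 + (-0.3333)·2 + (-0.6667)·(-1) + 0.0000·(-4) = 2.6667.
u_2 = a_2 − 2.6667·q_1 = (2.2222, 2.8889, 0.7778, -4.0000).
‖u_2‖ = 5.4671, so q_2 = (0.4065, 0.5284, 0.1423, -0.7317).
q_1·a_3 = 0.6667·(-4) + (-0.3333)·4 + (-0.6667)·0 + 0.0000·(-4) = -4.0000; q_2·a_3 = 0.4065·(-4) + 0.5284·4 + 0.1423·0 + (-0.7317)·(-4) = 3.4144.
u_3 = a_3 + 4.0000·q_1 − 3.4144·q_2 = (-2.7212, 0.8625, -3.1524, -1.5019).
‖u_3‖ = 4.5102, so q_3 = (-0.6033, 0.1912, -0.6990, -0.3330).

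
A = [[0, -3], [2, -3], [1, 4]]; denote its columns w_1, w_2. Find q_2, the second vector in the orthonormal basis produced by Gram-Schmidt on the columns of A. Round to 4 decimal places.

q_1 = w_1/‖w_1‖ = (0, 2, 1)/2.2361 = (0.0000, 0.8944, 0.4472).
r_{12} = q_1·w_2 = -0.8944.
u_2 = w_2 + 0.8944·q_1 = (-3.0000, -2.2000, 4.4000).
‖u_2‖ = 5.7619, so q_2 = (-0.5207, -0.3818, 0.7636).

q_2 = (-0.5207, -0.3818, 0.7636)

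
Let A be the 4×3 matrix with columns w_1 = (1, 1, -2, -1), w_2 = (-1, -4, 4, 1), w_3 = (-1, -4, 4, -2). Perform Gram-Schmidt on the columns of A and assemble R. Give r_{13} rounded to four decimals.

e_1 = w_1/‖w_1‖ = (1, 1, -2, -1)/2.6458 = (0.3780, 0.3780, -0.7559, -0.3780).
r_{13} = e_1·w_3 = -4.1576.

r_{13} = -4.1576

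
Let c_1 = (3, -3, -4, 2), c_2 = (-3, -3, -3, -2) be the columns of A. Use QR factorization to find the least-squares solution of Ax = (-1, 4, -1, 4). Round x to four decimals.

c_1 = (3, -3, -4, 2); ‖c_1‖ = 6.1644, so q_1 = (0.4867, -0.4867, -0.6489, 0.3244).
q_1·c_2 = 0.4867·(-3) + (-0.4867)·(-3) + (-0.6489)·(-3) + 0.3244·(-2) = 1.2978.
u_2 = c_2 − 1.2978·q_1 = (-3.6316, -2.3684, -2.1579, -2.4211).
‖u_2‖ = 5.4144, so q_2 = (-0.6707, -0.4374, -0.3985, -0.4472).
Qᵀb = (-0.4867, -2.4690).
Back-substitute: x_2 = -2.4690/5.4144 = -0.4560.
x_1 = (-0.4867 − 1.2978·(-0.4560))/6.1644 = 0.0171.

x = (0.0171, -0.4560)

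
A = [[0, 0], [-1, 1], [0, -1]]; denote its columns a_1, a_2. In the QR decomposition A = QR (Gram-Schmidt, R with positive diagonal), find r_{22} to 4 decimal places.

r_{22} = 1.0000

a_1 = (0, -1, 0); ‖a_1‖ = 1.0000, so e_1 = (0.0000, -1.0000, 0.0000).
e_1·a_2 = 0.0000·0 + (-1.0000)·1 + 0.0000·(-1) = -1.0000.
u_2 = a_2 + 1.0000·e_1 = (0.0000, 0.0000, -1.0000).
r_{22} = ‖u_2‖ = 1.0000.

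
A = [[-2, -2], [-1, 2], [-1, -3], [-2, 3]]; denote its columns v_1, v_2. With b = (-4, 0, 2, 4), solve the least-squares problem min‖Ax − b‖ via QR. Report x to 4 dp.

v_1 = (-2, -1, -1, -2); ‖v_1‖ = 3.1623, so e_1 = (-0.6325, -0.3162, -0.3162, -0.6325).
e_1·v_2 = (-0.6325)·(-2) + (-0.3162)·2 + (-0.3162)·(-3) + (-0.6325)·3 = -0.3162.
u_2 = v_2 + 0.3162·e_1 = (-2.2000, 1.9000, -3.1000, 2.8000).
‖u_2‖ = 5.0892, so e_2 = (-0.4323, 0.3733, -0.6091, 0.5502).
Qᵀb = (-0.6325, 2.7116).
Back-substitute: x_2 = 2.7116/5.0892 = 0.5328.
x_1 = (-0.6325 + 0.3162·0.5328)/3.1623 = -0.1467.

x = (-0.1467, 0.5328)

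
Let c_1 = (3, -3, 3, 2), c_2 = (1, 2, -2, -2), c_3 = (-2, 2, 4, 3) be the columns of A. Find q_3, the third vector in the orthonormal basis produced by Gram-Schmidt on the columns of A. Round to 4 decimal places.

q_3 = (0.0574, 0.7870, 0.5572, 0.2585)

c_1 = (3, -3, 3, 2); ‖c_1‖ = 5.5678, so q_1 = (0.5388, -0.5388, 0.5388, 0.3592).
q_1·c_2 = 0.5388·1 + (-0.5388)·2 + 0.5388·(-2) + 0.3592·(-2) = -2.3349.
u_2 = c_2 + 2.3349·q_1 = (2.2581, 0.7419, -0.7419, -1.1613).
‖u_2‖ = 2.7474, so q_2 = (0.8219, 0.2700, -0.2700, -0.4227).
q_1·c_3 = 0.5388·(-2) + (-0.5388)·2 + 0.5388·4 + 0.3592·3 = 1.0776; q_2·c_3 = 0.8219·(-2) + 0.2700·2 + (-0.2700)·4 + (-0.4227)·3 = -3.4519.
u_3 = c_3 − 1.0776·q_1 + 3.4519·q_2 = (0.2564, 3.5128, 2.4872, 1.1538).
‖u_3‖ = 4.4635, so q_3 = (0.0574, 0.7870, 0.5572, 0.2585).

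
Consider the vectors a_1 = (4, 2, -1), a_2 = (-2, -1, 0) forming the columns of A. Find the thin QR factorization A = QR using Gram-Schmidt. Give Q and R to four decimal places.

a_1 = (4, 2, -1); ‖a_1‖ = 4.5826, so e_1 = (0.8729, 0.4364, -0.2182).
e_1·a_2 = 0.8729·(-2) + 0.4364·(-1) + (-0.2182)·0 = -2.1822.
u_2 = a_2 + 2.1822·e_1 = (-0.0952, -0.0476, -0.4762).
‖u_2‖ = 0.4880, so e_2 = (-0.1952, -0.0976, -0.9759).

Q = [[0.8729, -0.1952], [0.4364, -0.0976], [-0.2182, -0.9759]], R = [[4.5826, -2.1822], [0.0000, 0.4880]]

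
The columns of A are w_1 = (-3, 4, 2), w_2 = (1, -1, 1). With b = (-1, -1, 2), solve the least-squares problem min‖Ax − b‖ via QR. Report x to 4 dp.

w_1 = (-3, 4, 2); ‖w_1‖ = 5.3852, so q_1 = (-0.5571, 0.7428, 0.3714).
q_1·w_2 = (-0.5571)·1 + 0.7428·(-1) + 0.3714·1 = -0.9285.
u_2 = w_2 + 0.9285·q_1 = (0.4828, -0.3103, 1.3448).
‖u_2‖ = 1.4622, so q_2 = (0.3302, -0.2122, 0.9197).
Qᵀb = (0.5571, 1.7216).
Back-substitute: x_2 = 1.7216/1.4622 = 1.1774.
x_1 = (0.5571 + 0.9285·1.1774)/5.3852 = 0.3065.

x = (0.3065, 1.1774)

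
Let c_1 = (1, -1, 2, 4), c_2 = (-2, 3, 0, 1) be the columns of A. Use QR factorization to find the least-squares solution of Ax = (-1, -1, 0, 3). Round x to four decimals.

x = (0.5537, 0.1824)

c_1 = (1, -1, 2, 4); ‖c_1‖ = 4.6904, so e_1 = (0.2132, -0.2132, 0.4264, 0.8528).
e_1·c_2 = 0.2132·(-2) + (-0.2132)·3 + 0.4264·0 + 0.8528·1 = -0.2132.
u_2 = c_2 + 0.2132·e_1 = (-1.9545, 2.9545, 0.0909, 1.1818).
‖u_2‖ = 3.7356, so e_2 = (-0.5232, 0.7909, 0.0243, 0.3164).
Qᵀb = (2.5584, 0.6814).
Back-substitute: x_2 = 0.6814/3.7356 = 0.1824.
x_1 = (2.5584 + 0.2132·0.1824)/4.6904 = 0.5537.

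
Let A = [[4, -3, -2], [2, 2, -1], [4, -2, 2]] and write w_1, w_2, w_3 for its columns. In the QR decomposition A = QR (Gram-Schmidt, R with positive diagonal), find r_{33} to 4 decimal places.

r_{33} = 2.9680

w_1 = (4, 2, 4); ‖w_1‖ = 6.0000, so e_1 = (0.6667, 0.3333, 0.6667).
e_1·w_2 = 0.6667·(-3) + 0.3333·2 + 0.6667·(-2) = -2.6667.
u_2 = w_2 + 2.6667·e_1 = (-1.2222, 2.8889, -0.2222).
‖u_2‖ = 3.1447, so e_2 = (-0.3887, 0.9187, -0.0707).
e_1·w_3 = 0.6667·(-2) + 0.3333·(-1) + 0.6667·2 = -0.3333; e_2·w_3 = (-0.3887)·(-2) + 0.9187·(-1) + (-0.0707)·2 = -0.2827.
u_3 = w_3 + 0.3333·e_1 + 0.2827·e_2 = (-1.8876, -0.6292, 2.2022).
r_{33} = ‖u_3‖ = 2.9680.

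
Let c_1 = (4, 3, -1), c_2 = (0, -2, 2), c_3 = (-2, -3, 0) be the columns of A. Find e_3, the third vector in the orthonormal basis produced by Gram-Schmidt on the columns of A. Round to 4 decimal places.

c_1 = (4, 3, -1); ‖c_1‖ = 5.0990, so e_1 = (0.7845, 0.5883, -0.1961).
e_1·c_2 = 0.7845·0 + 0.5883·(-2) + (-0.1961)·2 = -1.5689.
u_2 = c_2 + 1.5689·e_1 = (1.2308, -1.0769, 1.6923).
‖u_2‖ = 2.3534, so e_2 = (0.5230, -0.4576, 0.7191).
e_1·c_3 = 0.7845·(-2) + 0.5883·(-3) + (-0.1961)·0 = -3.3340; e_2·c_3 = 0.5230·(-2) + (-0.4576)·(-3) + 0.7191·0 = 0.3269.
u_3 = c_3 + 3.3340·e_1 − 0.3269·e_2 = (0.4444, -0.8889, -0.8889).
‖u_3‖ = 1.3333, so e_3 = (0.3333, -0.6667, -0.6667).

e_3 = (0.3333, -0.6667, -0.6667)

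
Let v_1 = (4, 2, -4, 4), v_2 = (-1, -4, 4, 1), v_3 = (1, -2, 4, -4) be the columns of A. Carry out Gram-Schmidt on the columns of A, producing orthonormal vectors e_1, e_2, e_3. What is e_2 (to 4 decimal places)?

e_2 = (0.1767, -0.6427, 0.4499, 0.5945)

v_1 = (4, 2, -4, 4); ‖v_1‖ = 7.2111, so e_1 = (0.5547, 0.2774, -0.5547, 0.5547).
e_1·v_2 = 0.5547·(-1) + 0.2774·(-4) + (-0.5547)·4 + 0.5547·1 = -3.3282.
u_2 = v_2 + 3.3282·e_1 = (0.8462, -3.0769, 2.1538, 2.8462).
‖u_2‖ = 4.7878, so e_2 = (0.1767, -0.6427, 0.4499, 0.5945).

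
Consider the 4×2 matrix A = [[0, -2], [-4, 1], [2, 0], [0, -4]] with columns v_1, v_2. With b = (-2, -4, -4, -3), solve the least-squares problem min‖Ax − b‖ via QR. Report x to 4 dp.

e_1 = v_1/‖v_1‖ = (0, -4, 2, 0)/4.4721 = (0.0000, -0.8944, 0.4472, 0.0000).
r_{12} = e_1·v_2 = -0.8944.
u_2 = v_2 + 0.8944·e_1 = (-2.0000, 0.2000, 0.4000, -4.0000).
‖u_2‖ = 4.4944, so e_2 = (-0.4450, 0.0445, 0.0890, -0.8900).
Qᵀb = (1.7889, 3.0260).
Back-substitute: x_2 = 3.0260/4.4944 = 0.6733.
x_1 = (1.7889 + 0.8944·0.6733)/4.4721 = 0.5347.

x = (0.5347, 0.6733)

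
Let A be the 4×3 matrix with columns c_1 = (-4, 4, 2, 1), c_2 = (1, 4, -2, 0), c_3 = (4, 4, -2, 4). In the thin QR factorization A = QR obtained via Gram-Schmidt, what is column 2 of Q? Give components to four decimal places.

c_1 = (-4, 4, 2, 1); ‖c_1‖ = 6.0828, so q_1 = (-0.6576, 0.6576, 0.3288, 0.1644).
q_1·c_2 = (-0.6576)·1 + 0.6576·4 + 0.3288·(-2) + 0.1644·0 = 1.3152.
u_2 = c_2 − 1.3152·q_1 = (1.8649, 3.1351, -2.4324, -0.2162).
‖u_2‖ = 4.3898, so q_2 = (0.4248, 0.7142, -0.5541, -0.0493).

q_2 = (0.4248, 0.7142, -0.5541, -0.0493)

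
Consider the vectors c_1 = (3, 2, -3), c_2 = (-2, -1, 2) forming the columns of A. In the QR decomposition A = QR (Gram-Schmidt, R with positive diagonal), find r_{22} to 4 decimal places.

r_{22} = 0.3015

c_1 = (3, 2, -3); ‖c_1‖ = 4.6904, so q_1 = (0.6396, 0.4264, -0.6396).
q_1·c_2 = 0.6396·(-2) + 0.4264·(-1) + (-0.6396)·2 = -2.9848.
u_2 = c_2 + 2.9848·q_1 = (-0.0909, 0.2727, 0.0909).
r_{22} = ‖u_2‖ = 0.3015.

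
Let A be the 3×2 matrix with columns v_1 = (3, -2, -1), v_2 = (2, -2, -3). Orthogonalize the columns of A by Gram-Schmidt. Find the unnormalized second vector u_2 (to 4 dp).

v_1 = (3, -2, -1); ‖v_1‖ = 3.7417, so q_1 = (0.8018, -0.5345, -0.2673).
q_1·v_2 = 0.8018·2 + (-0.5345)·(-2) + (-0.2673)·(-3) = 3.4744.
u_2 = v_2 − 3.4744·q_1 = (-0.7857, -0.1429, -2.0714).

u_2 = (-0.7857, -0.1429, -2.0714)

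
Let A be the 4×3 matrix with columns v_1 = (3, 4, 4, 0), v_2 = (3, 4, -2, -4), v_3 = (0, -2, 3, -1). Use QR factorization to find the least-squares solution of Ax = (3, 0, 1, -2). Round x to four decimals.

v_1 = (3, 4, 4, 0); ‖v_1‖ = 6.4031, so e_1 = (0.4685, 0.6247, 0.6247, 0.0000).
e_1·v_2 = 0.4685·3 + 0.6247·4 + 0.6247·(-2) + 0.0000·(-4) = 2.6550.
u_2 = v_2 − 2.6550·e_1 = (1.7561, 2.3415, -3.6585, -4.0000).
‖u_2‖ = 6.1605, so e_2 = (0.2851, 0.3801, -0.5939, -0.6493).
e_1·v_3 = 0.4685·0 + 0.6247·(-2) + 0.6247·3 + 0.0000·(-1) = 0.6247; e_2·v_3 = 0.2851·0 + 0.3801·(-2) + (-0.5939)·3 + (-0.6493)·(-1) = -1.8925.
u_3 = v_3 − 0.6247·e_1 + 1.8925·e_2 = (0.2468, -1.6710, 1.4859, -2.2288).
‖u_3‖ = 3.1667, so e_3 = (0.0779, -0.5277, 0.4692, -0.7038).
Qᵀb = (2.0303, 1.5599, 2.1106).
Back-substitute: x_3 = 2.1106/3.1667 = 0.6665.
x_2 = (1.5599 + 1.8925·0.6665)/6.1605 = 0.4580.
x_1 = (2.0303 − 2.6550·0.4580 − 0.6247·0.6665)/6.4031 = 0.0622.

x = (0.0622, 0.4580, 0.6665)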